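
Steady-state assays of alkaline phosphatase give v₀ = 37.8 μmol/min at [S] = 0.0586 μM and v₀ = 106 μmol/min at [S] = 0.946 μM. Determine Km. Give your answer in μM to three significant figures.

0.128 μM

In reciprocal form, 1/v = (Km/Vmax)·(1/[S]) + 1/Vmax. The two points give (1/[S], 1/v) = (17.06, 0.02646) and (1.057, 0.009434).
Slope = (0.02646 − 0.009434)/(17.06 − 1.057) = 0.001063; intercept = 0.02646 − 0.001063×17.06 = 0.008310.
Vmax = 1/intercept = 120 μmol/min; Km = slope × Vmax = 0.001063 × 120 = 0.128 μM.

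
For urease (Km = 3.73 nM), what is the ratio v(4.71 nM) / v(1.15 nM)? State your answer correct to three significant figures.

Since Vmax cancels, v₂/v₁ = [S]₂(Km+[S]₁) / [S]₁(Km+[S]₂).
= 4.71×(3.73+1.15) / (1.15×(3.73+4.71)) = 22.98/9.706 = 2.37.

2.37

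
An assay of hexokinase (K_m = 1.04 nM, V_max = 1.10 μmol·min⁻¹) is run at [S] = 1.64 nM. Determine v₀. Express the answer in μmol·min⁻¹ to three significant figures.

0.673 μmol·min⁻¹

[S]/(Km+[S]) = 1.64/2.680 = 0.6119, the fractional saturation.
v = 0.6119 × Vmax = 0.6119 × 1.10 = 0.673 μmol·min⁻¹.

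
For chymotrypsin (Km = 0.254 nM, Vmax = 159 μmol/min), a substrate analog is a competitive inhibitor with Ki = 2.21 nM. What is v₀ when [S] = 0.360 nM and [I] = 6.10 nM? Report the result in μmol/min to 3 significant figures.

With α = 1 + [I]/Ki = 1 + 6.10/2.21 = 3.760, the competitive rate law is v = Vmax[S] / (αKm + [S]).
v = 159×0.360 / (3.760×0.254 + 0.360) = 57.24/1.315 = 43.5 μmol/min.

43.5 μmol/min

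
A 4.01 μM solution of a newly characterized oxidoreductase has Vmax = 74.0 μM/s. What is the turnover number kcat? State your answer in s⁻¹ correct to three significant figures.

18.5 s⁻¹

kcat = Vmax/[E]total = 74.0 μM/s / 4.01 μM = 18.5 s⁻¹.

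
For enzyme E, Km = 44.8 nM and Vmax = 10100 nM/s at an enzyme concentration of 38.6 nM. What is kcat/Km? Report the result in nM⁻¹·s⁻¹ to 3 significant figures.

5.84 nM⁻¹·s⁻¹

kcat = Vmax/[E]total = 10100/38.6 = 262 s⁻¹.
kcat/Km = 262/44.8 = 5.84 nM⁻¹·s⁻¹.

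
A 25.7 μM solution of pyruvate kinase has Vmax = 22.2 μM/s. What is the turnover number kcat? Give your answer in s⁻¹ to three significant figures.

kcat = Vmax/[E]total = 22.2 μM/s / 25.7 μM = 0.864 s⁻¹.

0.864 s⁻¹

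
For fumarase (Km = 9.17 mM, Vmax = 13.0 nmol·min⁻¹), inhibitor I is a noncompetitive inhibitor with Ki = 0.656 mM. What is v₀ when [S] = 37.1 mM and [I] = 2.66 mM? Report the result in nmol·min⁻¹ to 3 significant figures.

α = 1 + [I]/Ki = 1 + 2.66/0.656 = 5.055.
For a noncompetitive inhibitor, Vmax is reduced to Vmax/α while Km is unchanged: Km,app = 9.17 mM, Vmax,app = 2.57 nmol·min⁻¹.
v = Vmax,app·[S]/(Km,app + [S]) = 2.57 × 37.1/(9.17 + 37.1) = 2.06 nmol·min⁻¹.

2.06 nmol·min⁻¹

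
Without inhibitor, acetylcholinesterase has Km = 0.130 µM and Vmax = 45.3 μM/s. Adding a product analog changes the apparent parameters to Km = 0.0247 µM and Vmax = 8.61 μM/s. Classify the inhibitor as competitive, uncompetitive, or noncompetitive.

Both Km and Vmax decrease by the same factor (~5.26-fold) — characteristic of uncompetitive inhibition.

uncompetitive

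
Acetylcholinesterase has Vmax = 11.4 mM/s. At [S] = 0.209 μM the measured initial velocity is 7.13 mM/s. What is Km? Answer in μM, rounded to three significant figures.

From v = Vmax[S]/(Km+[S]), Km = [S](Vmax − v)/v.
Km = 0.209 × (11.4 − 7.13) / 7.13 = 0.8924/7.13 = 0.125 μM.

0.125 μM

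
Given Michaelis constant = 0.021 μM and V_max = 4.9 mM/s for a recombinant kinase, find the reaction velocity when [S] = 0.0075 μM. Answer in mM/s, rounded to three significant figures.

1.29 mM/s

v = Vmax·[S]/(Km + [S]) = 4.9 × 0.0075 / (0.021 + 0.0075)
  = 0.03675 / 0.02850 = 1.29 mM/s.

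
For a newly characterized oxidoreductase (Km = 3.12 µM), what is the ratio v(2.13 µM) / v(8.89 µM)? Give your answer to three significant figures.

Since Vmax cancels, v₂/v₁ = [S]₂(Km+[S]₁) / [S]₁(Km+[S]₂).
= 2.13×(3.12+8.89) / (8.89×(3.12+2.13)) = 25.58/46.67 = 0.548.

0.548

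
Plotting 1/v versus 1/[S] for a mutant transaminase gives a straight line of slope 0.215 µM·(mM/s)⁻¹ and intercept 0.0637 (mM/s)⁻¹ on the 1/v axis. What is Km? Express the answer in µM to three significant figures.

y-intercept = 1/Vmax ⇒ Vmax = 15.7 mM/s; slope = Km/Vmax ⇒ Km = slope × Vmax.
Km = 0.215 × 15.7 = 3.38 µM.

3.38 µM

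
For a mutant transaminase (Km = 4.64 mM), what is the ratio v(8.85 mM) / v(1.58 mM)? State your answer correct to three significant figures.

2.58

The fractional saturations are [S]/(Km+[S]) = 1.58/6.220 = 0.2540 and 8.85/13.49 = 0.6560.
v₂/v₁ is just their ratio: 0.6560/0.2540 = 2.58.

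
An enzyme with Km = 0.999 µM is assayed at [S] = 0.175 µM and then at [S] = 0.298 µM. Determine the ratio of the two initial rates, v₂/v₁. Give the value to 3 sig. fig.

The fractional saturations are [S]/(Km+[S]) = 0.175/1.174 = 0.1491 and 0.298/1.297 = 0.2298.
v₂/v₁ is just their ratio: 0.2298/0.1491 = 1.54.

1.54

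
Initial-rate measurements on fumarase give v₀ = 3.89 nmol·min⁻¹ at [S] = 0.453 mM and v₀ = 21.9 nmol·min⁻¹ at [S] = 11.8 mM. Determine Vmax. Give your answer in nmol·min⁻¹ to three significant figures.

26.9 nmol·min⁻¹

From v = Vmax[S]/(Km+[S]), each point gives Vmax = v(Km+[S])/[S].
Equating: 3.89(Km+0.453)/0.453 = 21.9(Km+11.8)/11.8.
8.587·Km + 3.89 = 1.856·Km + 21.9, so (8.587 − 1.856)·Km = 21.9 − 3.89.
Km = 18.01/6.731 = 2.68 mM; then Vmax = 3.89(2.68+0.453)/0.453 = 26.9 nmol·min⁻¹.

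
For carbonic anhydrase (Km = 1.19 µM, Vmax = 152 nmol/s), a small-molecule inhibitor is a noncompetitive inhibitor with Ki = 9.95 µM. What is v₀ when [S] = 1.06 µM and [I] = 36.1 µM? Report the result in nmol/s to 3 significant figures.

With α = 1 + [I]/Ki = 1 + 36.1/9.95 = 4.628, the noncompetitive rate law is v = (Vmax/α)·[S] / (Km + [S]).
v = (152/4.628)×1.06 / (1.19 + 1.06) = 34.81/2.250 = 15.5 nmol/s.

15.5 nmol/s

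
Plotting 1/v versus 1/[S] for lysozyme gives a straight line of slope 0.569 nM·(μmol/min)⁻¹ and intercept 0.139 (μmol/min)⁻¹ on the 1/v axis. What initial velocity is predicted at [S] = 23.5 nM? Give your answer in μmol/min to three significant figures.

6.13 μmol/min

The y-intercept is 1/Vmax, so Vmax = 1/0.139 = 7.19 μmol/min.
The slope is Km/Vmax, so Km = 0.569 × 7.19 = 4.09 nM.
Then v = 7.19 × 23.5/(4.09 + 23.5) = 6.13 μmol/min.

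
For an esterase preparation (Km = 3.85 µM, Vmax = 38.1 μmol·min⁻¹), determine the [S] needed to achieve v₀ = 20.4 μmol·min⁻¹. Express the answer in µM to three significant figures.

The required fractional saturation is v/Vmax = 20.4/38.1 = 0.5354.
Then [S]/(Km+[S]) = 0.5354 ⇒ [S] = 3.85 × 0.5354/(1 − 0.5354) = 4.44 µM.

4.44 µM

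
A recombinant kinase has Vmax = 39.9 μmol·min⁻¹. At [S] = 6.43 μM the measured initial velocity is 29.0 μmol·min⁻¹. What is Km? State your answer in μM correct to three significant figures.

2.42 μM

From v = Vmax[S]/(Km+[S]), Km = [S](Vmax − v)/v.
Km = 6.43 × (39.9 − 29.0) / 29.0 = 70.09/29.0 = 2.42 μM.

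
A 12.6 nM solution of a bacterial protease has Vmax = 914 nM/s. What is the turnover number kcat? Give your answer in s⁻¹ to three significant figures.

72.5 s⁻¹

kcat = Vmax/[E]total = 914 nM/s / 12.6 nM = 72.5 s⁻¹.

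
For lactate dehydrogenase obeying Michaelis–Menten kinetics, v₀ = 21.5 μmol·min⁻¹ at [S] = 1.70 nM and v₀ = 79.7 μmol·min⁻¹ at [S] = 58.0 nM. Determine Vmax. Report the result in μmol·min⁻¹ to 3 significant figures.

86.8 μmol·min⁻¹

In reciprocal form, 1/v = (Km/Vmax)·(1/[S]) + 1/Vmax. The two points give (1/[S], 1/v) = (0.5882, 0.04651) and (0.01724, 0.01255).
Slope = (0.04651 − 0.01255)/(0.5882 − 0.01724) = 0.05948; intercept = 0.04651 − 0.05948×0.5882 = 0.01152.
Vmax = 1/intercept = 86.8 μmol·min⁻¹; Km = slope × Vmax = 0.05948 × 86.8 = 5.16 nM.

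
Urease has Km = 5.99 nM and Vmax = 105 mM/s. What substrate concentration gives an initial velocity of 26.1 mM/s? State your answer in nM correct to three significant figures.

1.98 nM

Rearranging v = Vmax[S]/(Km+[S]) gives [S] = Km·v/(Vmax − v).
[S] = 5.99 × 26.1 / (105 − 26.1) = 156.3/78.90 = 1.98 nM.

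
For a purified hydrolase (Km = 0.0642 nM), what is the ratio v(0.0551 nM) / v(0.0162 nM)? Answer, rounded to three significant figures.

Since Vmax cancels, v₂/v₁ = [S]₂(Km+[S]₁) / [S]₁(Km+[S]₂).
= 0.0551×(0.0642+0.0162) / (0.0162×(0.0642+0.0551)) = 0.004430/0.001933 = 2.29.

2.29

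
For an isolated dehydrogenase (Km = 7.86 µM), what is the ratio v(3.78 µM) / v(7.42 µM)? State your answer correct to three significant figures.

0.669

Since Vmax cancels, v₂/v₁ = [S]₂(Km+[S]₁) / [S]₁(Km+[S]₂).
= 3.78×(7.86+7.42) / (7.42×(7.86+3.78)) = 57.76/86.37 = 0.669.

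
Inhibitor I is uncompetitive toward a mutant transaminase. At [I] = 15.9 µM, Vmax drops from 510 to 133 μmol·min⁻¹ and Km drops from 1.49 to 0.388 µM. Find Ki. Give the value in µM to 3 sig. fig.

Uncompetitive: Vmax,app = Vmax/α (and Km,app = Km/α) with α = 1 + [I]/Ki.
α = Vmax/Vmax,app = 510/133 = 3.835.
Since α = 1 + [I]/Ki, [I]/Ki = 3.835 − 1 = 2.835 and Ki = 15.9/2.835 = 5.61 µM.

5.61 µM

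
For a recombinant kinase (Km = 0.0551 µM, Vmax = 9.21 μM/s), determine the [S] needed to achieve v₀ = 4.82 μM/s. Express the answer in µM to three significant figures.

The required fractional saturation is v/Vmax = 4.82/9.21 = 0.5233.
Then [S]/(Km+[S]) = 0.5233 ⇒ [S] = 0.0551 × 0.5233/(1 − 0.5233) = 0.0605 µM.

0.0605 µM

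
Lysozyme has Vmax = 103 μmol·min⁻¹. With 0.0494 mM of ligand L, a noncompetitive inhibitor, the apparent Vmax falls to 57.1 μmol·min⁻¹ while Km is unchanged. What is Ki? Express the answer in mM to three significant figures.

Noncompetitive: Vmax,app = Vmax/α with α = 1 + [I]/Ki.
α = Vmax/Vmax,app = 103/57.1 = 1.804.
Since α = 1 + [I]/Ki, [I]/Ki = 1.804 − 1 = 0.8039 and Ki = 0.0494/0.8039 = 0.0615 mM.

0.0615 mM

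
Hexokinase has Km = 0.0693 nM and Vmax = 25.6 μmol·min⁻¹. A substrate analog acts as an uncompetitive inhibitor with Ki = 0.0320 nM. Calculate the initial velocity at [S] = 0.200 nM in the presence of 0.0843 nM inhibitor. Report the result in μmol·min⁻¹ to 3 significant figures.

With α = 1 + [I]/Ki = 1 + 0.0843/0.0320 = 3.634, the uncompetitive rate law is v = (Vmax/α)·[S] / (Km/α + [S]).
v = (25.6/3.634)×0.200 / (0.0693/3.634 + 0.200) = 1.409/0.2191 = 6.43 μmol·min⁻¹.

6.43 μmol·min⁻¹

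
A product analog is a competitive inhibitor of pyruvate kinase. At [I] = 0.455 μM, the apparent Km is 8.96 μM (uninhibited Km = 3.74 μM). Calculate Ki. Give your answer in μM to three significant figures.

0.326 μM

Competitive: Km,app = α·Km with α = 1 + [I]/Ki.
α = Km,app/Km = 8.96/3.74 = 2.396.
Since α = 1 + [I]/Ki, [I]/Ki = 2.396 − 1 = 1.396 and Ki = 0.455/1.396 = 0.326 μM.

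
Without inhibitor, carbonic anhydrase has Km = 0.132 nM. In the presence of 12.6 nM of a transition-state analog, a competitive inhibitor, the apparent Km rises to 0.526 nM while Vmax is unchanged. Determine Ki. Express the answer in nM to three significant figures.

4.22 nM

Competitive: Km,app = α·Km with α = 1 + [I]/Ki.
α = Km,app/Km = 0.526/0.132 = 3.985.
Since α = 1 + [I]/Ki, [I]/Ki = 3.985 − 1 = 2.985 and Ki = 12.6/2.985 = 4.22 nM.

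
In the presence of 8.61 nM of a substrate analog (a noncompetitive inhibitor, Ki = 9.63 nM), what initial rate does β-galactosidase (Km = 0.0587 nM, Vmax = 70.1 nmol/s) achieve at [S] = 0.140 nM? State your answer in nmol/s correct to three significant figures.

With α = 1 + [I]/Ki = 1 + 8.61/9.63 = 1.894, the noncompetitive rate law is v = (Vmax/α)·[S] / (Km + [S]).
v = (70.1/1.894)×0.140 / (0.0587 + 0.140) = 5.181/0.1987 = 26.1 nmol/s.

26.1 nmol/s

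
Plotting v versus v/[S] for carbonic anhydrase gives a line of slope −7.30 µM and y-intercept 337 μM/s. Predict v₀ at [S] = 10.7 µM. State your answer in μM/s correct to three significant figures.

In the Eadie–Hofstee form v = Vmax − Km·(v/[S]), the slope is −Km and the intercept is Vmax, so Km = 7.30 µM and Vmax = 337 μM/s.
v = 337 × 10.7/(7.30 + 10.7) = 200 μM/s.

200 μM/s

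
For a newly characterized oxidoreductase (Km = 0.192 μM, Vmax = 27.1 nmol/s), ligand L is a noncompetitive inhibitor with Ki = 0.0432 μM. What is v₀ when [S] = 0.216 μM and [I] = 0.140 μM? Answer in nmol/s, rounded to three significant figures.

3.38 nmol/s

With α = 1 + [I]/Ki = 1 + 0.140/0.0432 = 4.241, the noncompetitive rate law is v = (Vmax/α)·[S] / (Km + [S]).
v = (27.1/4.241)×0.216 / (0.192 + 0.216) = 1.380/0.4080 = 3.38 nmol/s.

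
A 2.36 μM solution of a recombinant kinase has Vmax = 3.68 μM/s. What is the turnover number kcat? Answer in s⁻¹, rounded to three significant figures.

1.56 s⁻¹

kcat = Vmax/[E]total = 3.68 μM/s / 2.36 μM = 1.56 s⁻¹.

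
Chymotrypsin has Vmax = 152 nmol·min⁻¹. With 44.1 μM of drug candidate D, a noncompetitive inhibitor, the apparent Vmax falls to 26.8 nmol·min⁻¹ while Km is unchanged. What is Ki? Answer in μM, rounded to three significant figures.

Noncompetitive: Vmax,app = Vmax/α with α = 1 + [I]/Ki.
α = Vmax/Vmax,app = 152/26.8 = 5.672.
Ki = [I]/(α − 1) = 44.1/4.672 = 9.44 μM.

9.44 μM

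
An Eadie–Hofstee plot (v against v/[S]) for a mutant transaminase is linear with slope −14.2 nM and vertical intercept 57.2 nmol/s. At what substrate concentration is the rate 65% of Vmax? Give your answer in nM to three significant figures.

The Eadie–Hofstee slope gives Km = 14.2 nM (slope = −Km).
v/Vmax = [S]/(Km+[S]) = 0.65 ⇒ [S] = Km·0.65/(1−0.65) = 14.2 × 1.857 = 26.4 nM.

26.4 nM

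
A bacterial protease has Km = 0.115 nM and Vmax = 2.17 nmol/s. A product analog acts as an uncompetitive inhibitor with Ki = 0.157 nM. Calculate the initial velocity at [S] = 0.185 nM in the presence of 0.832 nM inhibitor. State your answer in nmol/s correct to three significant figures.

0.314 nmol/s

With α = 1 + [I]/Ki = 1 + 0.832/0.157 = 6.299, the uncompetitive rate law is v = (Vmax/α)·[S] / (Km/α + [S]).
v = (2.17/6.299)×0.185 / (0.115/6.299 + 0.185) = 0.06373/0.2033 = 0.314 nmol/s.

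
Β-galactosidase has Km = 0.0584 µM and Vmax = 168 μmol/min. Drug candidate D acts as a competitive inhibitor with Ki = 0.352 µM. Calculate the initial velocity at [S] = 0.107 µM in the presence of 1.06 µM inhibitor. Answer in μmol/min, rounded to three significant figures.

52.7 μmol/min

α = 1 + [I]/Ki = 1 + 1.06/0.352 = 4.011.
For a competitive inhibitor, Vmax is unchanged and the apparent Km becomes α·Km: Km,app = 0.234 µM, Vmax,app = 168 μmol/min.
v = Vmax,app·[S]/(Km,app + [S]) = 168 × 0.107/(0.234 + 0.107) = 52.7 μmol/min.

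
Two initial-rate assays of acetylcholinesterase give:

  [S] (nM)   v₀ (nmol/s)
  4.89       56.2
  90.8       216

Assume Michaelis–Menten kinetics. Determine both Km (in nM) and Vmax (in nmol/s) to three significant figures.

In reciprocal form, 1/v = (Km/Vmax)·(1/[S]) + 1/Vmax. The two points give (1/[S], 1/v) = (0.2045, 0.01779) and (0.01101, 0.004630).
Slope = (0.01779 − 0.004630)/(0.2045 − 0.01101) = 0.06804; intercept = 0.01779 − 0.06804×0.2045 = 0.003880.
Vmax = 1/intercept = 258 nmol/s; Km = slope × Vmax = 0.06804 × 258 = 17.5 nM.

Km = 17.5 nM; Vmax = 258 nmol/s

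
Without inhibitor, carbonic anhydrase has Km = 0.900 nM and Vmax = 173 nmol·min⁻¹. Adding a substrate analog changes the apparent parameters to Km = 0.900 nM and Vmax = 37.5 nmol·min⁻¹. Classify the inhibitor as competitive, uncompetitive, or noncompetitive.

noncompetitive

Vmax decreases (173 → 37.5 nmol·min⁻¹) while Km is unchanged — pure noncompetitive inhibition.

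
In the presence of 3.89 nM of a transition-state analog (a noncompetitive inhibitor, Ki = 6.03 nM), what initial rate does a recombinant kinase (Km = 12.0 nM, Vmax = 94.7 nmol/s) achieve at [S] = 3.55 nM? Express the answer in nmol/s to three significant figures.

13.1 nmol/s

α = 1 + [I]/Ki = 1 + 3.89/6.03 = 1.645.
For a noncompetitive inhibitor, Vmax is reduced to Vmax/α while Km is unchanged: Km,app = 12.0 nM, Vmax,app = 57.6 nmol/s.
v = Vmax,app·[S]/(Km,app + [S]) = 57.6 × 3.55/(12.0 + 3.55) = 13.1 nmol/s.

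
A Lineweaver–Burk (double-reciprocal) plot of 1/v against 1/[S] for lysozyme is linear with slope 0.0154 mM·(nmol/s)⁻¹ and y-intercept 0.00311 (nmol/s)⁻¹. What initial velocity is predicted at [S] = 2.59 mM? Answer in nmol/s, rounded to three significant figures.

The y-intercept is 1/Vmax, so Vmax = 1/0.00311 = 322 nmol/s.
The slope is Km/Vmax, so Km = 0.0154 × 322 = 4.95 mM.
Then v = 322 × 2.59/(4.95 + 2.59) = 110 nmol/s.

110 nmol/s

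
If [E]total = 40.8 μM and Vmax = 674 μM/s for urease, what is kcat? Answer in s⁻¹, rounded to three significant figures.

16.5 s⁻¹

kcat = Vmax/[E]total = 674 μM/s / 40.8 μM = 16.5 s⁻¹.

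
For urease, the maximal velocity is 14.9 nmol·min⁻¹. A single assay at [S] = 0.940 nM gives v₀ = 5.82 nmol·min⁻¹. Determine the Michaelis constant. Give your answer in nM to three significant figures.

From v = Vmax[S]/(Km+[S]), Km = [S](Vmax − v)/v.
Km = 0.940 × (14.9 − 5.82) / 5.82 = 8.535/5.82 = 1.47 nM.

1.47 nM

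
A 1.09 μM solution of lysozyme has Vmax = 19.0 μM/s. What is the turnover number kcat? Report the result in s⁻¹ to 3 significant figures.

17.4 s⁻¹

kcat = Vmax/[E]total = 19.0 μM/s / 1.09 μM = 17.4 s⁻¹.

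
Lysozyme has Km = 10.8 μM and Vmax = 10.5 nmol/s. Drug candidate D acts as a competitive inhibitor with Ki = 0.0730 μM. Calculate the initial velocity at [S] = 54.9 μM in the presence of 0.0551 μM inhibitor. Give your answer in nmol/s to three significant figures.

7.81 nmol/s

With α = 1 + [I]/Ki = 1 + 0.0551/0.0730 = 1.755, the competitive rate law is v = Vmax[S] / (αKm + [S]).
v = 10.5×54.9 / (1.755×10.8 + 54.9) = 576.4/73.85 = 7.81 nmol/s.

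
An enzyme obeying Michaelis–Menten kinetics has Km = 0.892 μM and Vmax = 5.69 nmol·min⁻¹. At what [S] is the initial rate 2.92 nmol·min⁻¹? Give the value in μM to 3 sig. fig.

0.940 μM

Rearranging v = Vmax[S]/(Km+[S]) gives [S] = Km·v/(Vmax − v).
[S] = 0.892 × 2.92 / (5.69 − 2.92) = 2.605/2.770 = 0.940 μM.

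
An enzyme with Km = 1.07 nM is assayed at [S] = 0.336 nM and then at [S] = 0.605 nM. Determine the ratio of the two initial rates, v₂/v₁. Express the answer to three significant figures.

The fractional saturations are [S]/(Km+[S]) = 0.336/1.406 = 0.2390 and 0.605/1.675 = 0.3612.
v₂/v₁ is just their ratio: 0.3612/0.2390 = 1.51.

1.51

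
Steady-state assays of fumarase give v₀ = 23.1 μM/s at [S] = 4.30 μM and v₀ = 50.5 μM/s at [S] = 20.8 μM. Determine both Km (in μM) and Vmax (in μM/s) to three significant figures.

In reciprocal form, 1/v = (Km/Vmax)·(1/[S]) + 1/Vmax. The two points give (1/[S], 1/v) = (0.2326, 0.04329) and (0.04808, 0.01980).
Slope = (0.04329 − 0.01980)/(0.2326 − 0.04808) = 0.1273; intercept = 0.04329 − 0.1273×0.2326 = 0.01368.
Vmax = 1/intercept = 73.1 μM/s; Km = slope × Vmax = 0.1273 × 73.1 = 9.31 μM.

Km = 9.31 μM; Vmax = 73.1 μM/s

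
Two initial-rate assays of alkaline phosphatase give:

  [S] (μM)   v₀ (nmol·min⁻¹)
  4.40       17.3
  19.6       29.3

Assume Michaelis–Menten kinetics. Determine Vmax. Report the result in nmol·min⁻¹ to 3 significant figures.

36.7 nmol·min⁻¹

From v = Vmax[S]/(Km+[S]), each point gives Vmax = v(Km+[S])/[S].
Equating: 17.3(Km+4.40)/4.40 = 29.3(Km+19.6)/19.6.
3.932·Km + 17.3 = 1.495·Km + 29.3, so (3.932 − 1.495)·Km = 29.3 − 17.3.
Km = 12.00/2.437 = 4.92 μM; then Vmax = 17.3(4.92+4.40)/4.40 = 36.7 nmol·min⁻¹.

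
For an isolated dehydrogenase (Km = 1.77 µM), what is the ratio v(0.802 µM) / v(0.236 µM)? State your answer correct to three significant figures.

2.65

Since Vmax cancels, v₂/v₁ = [S]₂(Km+[S]₁) / [S]₁(Km+[S]₂).
= 0.802×(1.77+0.236) / (0.236×(1.77+0.802)) = 1.609/0.6070 = 2.65.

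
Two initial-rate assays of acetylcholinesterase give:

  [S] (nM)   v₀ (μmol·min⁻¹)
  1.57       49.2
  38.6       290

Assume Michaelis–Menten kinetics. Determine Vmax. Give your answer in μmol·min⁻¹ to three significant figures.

From v = Vmax[S]/(Km+[S]), each point gives Vmax = v(Km+[S])/[S].
Equating: 49.2(Km+1.57)/1.57 = 290(Km+38.6)/38.6.
31.34·Km + 49.2 = 7.513·Km + 290, so (31.34 − 7.513)·Km = 290 − 49.2.
Km = 240.8/23.82 = 10.1 nM; then Vmax = 49.2(10.1+1.57)/1.57 = 366 μmol·min⁻¹.

366 μmol·min⁻¹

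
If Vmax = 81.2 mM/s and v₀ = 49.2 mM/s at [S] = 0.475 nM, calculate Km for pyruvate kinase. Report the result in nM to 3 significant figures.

From v = Vmax[S]/(Km+[S]), Km = [S](Vmax − v)/v.
Km = 0.475 × (81.2 − 49.2) / 49.2 = 15.20/49.2 = 0.309 nM.

0.309 nM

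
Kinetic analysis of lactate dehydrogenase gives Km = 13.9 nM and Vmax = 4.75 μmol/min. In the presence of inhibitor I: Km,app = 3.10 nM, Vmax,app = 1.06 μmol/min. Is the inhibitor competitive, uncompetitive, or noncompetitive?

uncompetitive

Both Km and Vmax decrease by the same factor (~4.49-fold) — characteristic of uncompetitive inhibition.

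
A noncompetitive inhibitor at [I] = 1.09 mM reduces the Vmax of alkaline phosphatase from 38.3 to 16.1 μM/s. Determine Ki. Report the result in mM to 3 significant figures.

Noncompetitive: Vmax,app = Vmax/α with α = 1 + [I]/Ki.
α = Vmax/Vmax,app = 38.3/16.1 = 2.379.
Since α = 1 + [I]/Ki, [I]/Ki = 2.379 − 1 = 1.379 and Ki = 1.09/1.379 = 0.790 mM.

0.790 mM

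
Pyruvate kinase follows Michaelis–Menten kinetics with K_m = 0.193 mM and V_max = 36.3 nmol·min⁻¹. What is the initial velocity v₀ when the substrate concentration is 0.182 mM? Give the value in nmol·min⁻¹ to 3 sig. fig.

17.6 nmol·min⁻¹

v = Vmax·[S]/(Km + [S]) = 36.3 × 0.182 / (0.193 + 0.182)
  = 6.607 / 0.3750 = 17.6 nmol·min⁻¹.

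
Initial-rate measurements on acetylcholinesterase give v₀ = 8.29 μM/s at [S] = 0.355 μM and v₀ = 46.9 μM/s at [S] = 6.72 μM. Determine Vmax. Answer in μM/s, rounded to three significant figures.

63.4 μM/s

From v = Vmax[S]/(Km+[S]), each point gives Vmax = v(Km+[S])/[S].
Equating: 8.29(Km+0.355)/0.355 = 46.9(Km+6.72)/6.72.
23.35·Km + 8.29 = 6.979·Km + 46.9, so (23.35 − 6.979)·Km = 46.9 − 8.29.
Km = 38.61/16.37 = 2.36 μM; then Vmax = 8.29(2.36+0.355)/0.355 = 63.4 μM/s.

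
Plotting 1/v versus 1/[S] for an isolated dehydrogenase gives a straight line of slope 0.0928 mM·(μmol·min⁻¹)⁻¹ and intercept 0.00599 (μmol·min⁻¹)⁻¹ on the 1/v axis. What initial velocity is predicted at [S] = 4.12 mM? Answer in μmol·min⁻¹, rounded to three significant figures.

The y-intercept is 1/Vmax, so Vmax = 1/0.00599 = 167 μmol·min⁻¹.
The slope is Km/Vmax, so Km = 0.0928 × 167 = 15.5 mM.
Then v = 167 × 4.12/(15.5 + 4.12) = 35.1 μmol·min⁻¹.

35.1 μmol·min⁻¹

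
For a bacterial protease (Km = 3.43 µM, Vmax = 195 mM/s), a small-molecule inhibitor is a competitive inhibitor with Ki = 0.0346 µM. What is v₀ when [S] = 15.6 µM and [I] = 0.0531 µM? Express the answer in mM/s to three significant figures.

α = 1 + [I]/Ki = 1 + 0.0531/0.0346 = 2.535.
For a competitive inhibitor, Vmax is unchanged and the apparent Km becomes α·Km: Km,app = 8.69 µM, Vmax,app = 195 mM/s.
v = Vmax,app·[S]/(Km,app + [S]) = 195 × 15.6/(8.69 + 15.6) = 125 mM/s.

125 mM/s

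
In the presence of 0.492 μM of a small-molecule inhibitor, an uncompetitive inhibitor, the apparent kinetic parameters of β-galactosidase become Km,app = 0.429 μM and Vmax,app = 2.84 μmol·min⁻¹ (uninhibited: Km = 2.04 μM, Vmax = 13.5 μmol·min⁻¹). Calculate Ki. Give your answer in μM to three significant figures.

0.131 μM

Uncompetitive: Vmax,app = Vmax/α (and Km,app = Km/α) with α = 1 + [I]/Ki.
α = Vmax/Vmax,app = 13.5/2.84 = 4.754.
Ki = [I]/(α − 1) = 0.492/3.754 = 0.131 μM.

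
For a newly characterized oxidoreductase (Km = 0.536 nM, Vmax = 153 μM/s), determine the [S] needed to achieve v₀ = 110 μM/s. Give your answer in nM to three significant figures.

1.37 nM

The required fractional saturation is v/Vmax = 110/153 = 0.7190.
Then [S]/(Km+[S]) = 0.7190 ⇒ [S] = 0.536 × 0.7190/(1 − 0.7190) = 1.37 nM.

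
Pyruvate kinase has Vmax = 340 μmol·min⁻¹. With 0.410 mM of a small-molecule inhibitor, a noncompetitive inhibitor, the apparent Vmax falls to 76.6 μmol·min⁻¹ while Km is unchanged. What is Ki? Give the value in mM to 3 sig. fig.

Noncompetitive: Vmax,app = Vmax/α with α = 1 + [I]/Ki.
α = Vmax/Vmax,app = 340/76.6 = 4.439.
Ki = [I]/(α − 1) = 0.410/3.439 = 0.119 mM.

0.119 mM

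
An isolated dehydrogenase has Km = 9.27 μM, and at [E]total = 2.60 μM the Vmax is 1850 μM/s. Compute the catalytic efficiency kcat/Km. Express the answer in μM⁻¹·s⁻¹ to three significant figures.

kcat = Vmax/[E]total = 1850/2.60 = 712 s⁻¹.
kcat/Km = 712/9.27 = 76.8 μM⁻¹·s⁻¹.

76.8 μM⁻¹·s⁻¹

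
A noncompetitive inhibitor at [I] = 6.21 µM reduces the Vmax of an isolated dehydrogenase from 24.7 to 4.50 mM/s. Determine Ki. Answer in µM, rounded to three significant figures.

1.38 µM

Noncompetitive: Vmax,app = Vmax/α with α = 1 + [I]/Ki.
α = Vmax/Vmax,app = 24.7/4.50 = 5.489.
Since α = 1 + [I]/Ki, [I]/Ki = 5.489 − 1 = 4.489 and Ki = 6.21/4.489 = 1.38 µM.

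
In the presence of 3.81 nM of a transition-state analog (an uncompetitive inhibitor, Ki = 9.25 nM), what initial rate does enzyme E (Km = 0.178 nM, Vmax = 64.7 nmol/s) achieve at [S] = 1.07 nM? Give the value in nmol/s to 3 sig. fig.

With α = 1 + [I]/Ki = 1 + 3.81/9.25 = 1.412, the uncompetitive rate law is v = (Vmax/α)·[S] / (Km/α + [S]).
v = (64.7/1.412)×1.07 / (0.178/1.412 + 1.07) = 49.03/1.196 = 41.0 nmol/s.

41.0 nmol/s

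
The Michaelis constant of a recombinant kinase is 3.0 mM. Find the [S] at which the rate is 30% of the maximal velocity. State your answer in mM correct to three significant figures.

1.29 mM

v/Vmax = [S]/(Km+[S]) = 0.3, so [S] = Km·0.3/(1 − 0.3) = 3.0 × 0.4286.
[S] = 1.29 mM.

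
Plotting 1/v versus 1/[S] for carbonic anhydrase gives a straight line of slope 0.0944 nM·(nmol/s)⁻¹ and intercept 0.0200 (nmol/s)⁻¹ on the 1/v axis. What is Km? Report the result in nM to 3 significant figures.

y-intercept = 1/Vmax ⇒ Vmax = 50.0 nmol/s; slope = Km/Vmax ⇒ Km = slope × Vmax.
Km = 0.0944 × 50.0 = 4.72 nM.

4.72 nM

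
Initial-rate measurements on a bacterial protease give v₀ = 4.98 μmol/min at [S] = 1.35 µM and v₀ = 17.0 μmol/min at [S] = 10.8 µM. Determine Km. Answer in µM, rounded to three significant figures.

5.68 µM

From v = Vmax[S]/(Km+[S]), each point gives Vmax = v(Km+[S])/[S].
Equating: 4.98(Km+1.35)/1.35 = 17.0(Km+10.8)/10.8.
3.689·Km + 4.98 = 1.574·Km + 17.0, so (3.689 − 1.574)·Km = 17.0 − 4.98.
Km = 12.02/2.115 = 5.68 µM; then Vmax = 4.98(5.68+1.35)/1.35 = 25.9 μmol/min.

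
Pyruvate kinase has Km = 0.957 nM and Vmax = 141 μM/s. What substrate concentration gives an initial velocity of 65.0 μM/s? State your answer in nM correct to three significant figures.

0.818 nM

Rearranging v = Vmax[S]/(Km+[S]) gives [S] = Km·v/(Vmax − v).
[S] = 0.957 × 65.0 / (141 − 65.0) = 62.20/76.00 = 0.818 nM.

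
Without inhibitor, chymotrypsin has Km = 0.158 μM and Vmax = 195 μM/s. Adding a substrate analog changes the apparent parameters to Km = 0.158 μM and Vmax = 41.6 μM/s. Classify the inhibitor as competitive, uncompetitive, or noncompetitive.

noncompetitive

Vmax decreases (195 → 41.6 μM/s) while Km is unchanged — pure noncompetitive inhibition.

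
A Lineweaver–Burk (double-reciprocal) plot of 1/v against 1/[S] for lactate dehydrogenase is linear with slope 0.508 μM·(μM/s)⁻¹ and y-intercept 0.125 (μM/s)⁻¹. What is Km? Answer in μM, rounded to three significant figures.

4.06 μM

y-intercept = 1/Vmax ⇒ Vmax = 8.00 μM/s; slope = Km/Vmax ⇒ Km = slope × Vmax.
Km = 0.508 × 8.00 = 4.06 μM.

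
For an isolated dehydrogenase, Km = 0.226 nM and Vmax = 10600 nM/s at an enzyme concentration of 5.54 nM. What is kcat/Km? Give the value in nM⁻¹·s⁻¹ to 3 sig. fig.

kcat = Vmax/[E]total = 10600/5.54 = 1910 s⁻¹.
kcat/Km = 1910/0.226 = 8470 nM⁻¹·s⁻¹.

8470 nM⁻¹·s⁻¹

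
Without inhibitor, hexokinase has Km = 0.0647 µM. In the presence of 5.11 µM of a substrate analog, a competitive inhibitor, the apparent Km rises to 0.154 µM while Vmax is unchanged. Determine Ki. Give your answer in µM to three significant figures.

3.70 µM

Competitive: Km,app = α·Km with α = 1 + [I]/Ki.
α = Km,app/Km = 0.154/0.0647 = 2.380.
Since α = 1 + [I]/Ki, [I]/Ki = 2.380 − 1 = 1.380 and Ki = 5.11/1.380 = 3.70 µM.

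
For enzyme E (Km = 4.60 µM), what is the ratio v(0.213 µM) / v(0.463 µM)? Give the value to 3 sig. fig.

Since Vmax cancels, v₂/v₁ = [S]₂(Km+[S]₁) / [S]₁(Km+[S]₂).
= 0.213×(4.60+0.463) / (0.463×(4.60+0.213)) = 1.078/2.228 = 0.484.

0.484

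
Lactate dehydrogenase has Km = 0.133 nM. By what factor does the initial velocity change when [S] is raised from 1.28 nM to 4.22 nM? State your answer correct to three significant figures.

1.07

Since Vmax cancels, v₂/v₁ = [S]₂(Km+[S]₁) / [S]₁(Km+[S]₂).
= 4.22×(0.133+1.28) / (1.28×(0.133+4.22)) = 5.963/5.572 = 1.07.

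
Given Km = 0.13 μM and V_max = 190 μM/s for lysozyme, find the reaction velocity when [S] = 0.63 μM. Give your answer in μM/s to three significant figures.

158 μM/s

v = Vmax·[S]/(Km + [S]) = 190 × 0.63 / (0.13 + 0.63)
  = 119.7 / 0.7600 = 158 μM/s.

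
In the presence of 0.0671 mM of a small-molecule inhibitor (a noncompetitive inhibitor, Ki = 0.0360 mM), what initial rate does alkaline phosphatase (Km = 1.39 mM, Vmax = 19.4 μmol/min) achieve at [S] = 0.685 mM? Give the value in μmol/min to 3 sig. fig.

α = 1 + [I]/Ki = 1 + 0.0671/0.0360 = 2.864.
For a noncompetitive inhibitor, Vmax is reduced to Vmax/α while Km is unchanged: Km,app = 1.39 mM, Vmax,app = 6.77 μmol/min.
v = Vmax,app·[S]/(Km,app + [S]) = 6.77 × 0.685/(1.39 + 0.685) = 2.24 μmol/min.

2.24 μmol/min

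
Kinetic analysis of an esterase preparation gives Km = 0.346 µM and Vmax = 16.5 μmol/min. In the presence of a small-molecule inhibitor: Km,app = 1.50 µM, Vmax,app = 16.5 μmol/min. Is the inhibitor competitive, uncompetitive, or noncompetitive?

Km increases (0.346 → 1.50 µM) while Vmax is unchanged — the hallmark of competitive inhibition.

competitive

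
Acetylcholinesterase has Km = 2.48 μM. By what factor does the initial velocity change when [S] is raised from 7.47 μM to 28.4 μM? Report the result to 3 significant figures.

1.23

The fractional saturations are [S]/(Km+[S]) = 7.47/9.950 = 0.7508 and 28.4/30.88 = 0.9197.
v₂/v₁ is just their ratio: 0.9197/0.7508 = 1.23.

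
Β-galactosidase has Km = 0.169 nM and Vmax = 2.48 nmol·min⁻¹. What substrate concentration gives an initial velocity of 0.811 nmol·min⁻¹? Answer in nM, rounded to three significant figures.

Rearranging v = Vmax[S]/(Km+[S]) gives [S] = Km·v/(Vmax − v).
[S] = 0.169 × 0.811 / (2.48 − 0.811) = 0.1371/1.669 = 0.0821 nM.

0.0821 nM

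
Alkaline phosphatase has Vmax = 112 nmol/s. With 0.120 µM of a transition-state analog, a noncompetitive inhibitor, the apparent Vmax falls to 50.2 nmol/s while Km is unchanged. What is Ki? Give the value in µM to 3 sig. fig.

Noncompetitive: Vmax,app = Vmax/α with α = 1 + [I]/Ki.
α = Vmax/Vmax,app = 112/50.2 = 2.231.
Ki = [I]/(α − 1) = 0.120/1.231 = 0.0975 µM.

0.0975 µM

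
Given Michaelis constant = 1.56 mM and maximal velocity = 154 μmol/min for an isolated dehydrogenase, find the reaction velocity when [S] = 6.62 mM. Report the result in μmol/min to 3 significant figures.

125 μmol/min

v = Vmax·[S]/(Km + [S]) = 154 × 6.62 / (1.56 + 6.62)
  = 1019 / 8.180 = 125 μmol/min.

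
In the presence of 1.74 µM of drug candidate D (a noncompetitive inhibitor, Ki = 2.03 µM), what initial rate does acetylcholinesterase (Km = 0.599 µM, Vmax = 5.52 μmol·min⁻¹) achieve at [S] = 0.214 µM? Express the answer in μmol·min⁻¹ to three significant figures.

α = 1 + [I]/Ki = 1 + 1.74/2.03 = 1.857.
For a noncompetitive inhibitor, Vmax is reduced to Vmax/α while Km is unchanged: Km,app = 0.599 µM, Vmax,app = 2.97 μmol·min⁻¹.
v = Vmax,app·[S]/(Km,app + [S]) = 2.97 × 0.214/(0.599 + 0.214) = 0.782 μmol·min⁻¹.

0.782 μmol·min⁻¹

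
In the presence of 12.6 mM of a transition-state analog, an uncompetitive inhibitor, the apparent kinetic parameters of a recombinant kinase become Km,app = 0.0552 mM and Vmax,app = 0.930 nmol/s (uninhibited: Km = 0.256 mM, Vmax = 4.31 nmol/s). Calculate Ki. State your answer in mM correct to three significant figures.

3.47 mM

Uncompetitive: Vmax,app = Vmax/α (and Km,app = Km/α) with α = 1 + [I]/Ki.
α = Vmax/Vmax,app = 4.31/0.930 = 4.634.
Ki = [I]/(α − 1) = 12.6/3.634 = 3.47 mM.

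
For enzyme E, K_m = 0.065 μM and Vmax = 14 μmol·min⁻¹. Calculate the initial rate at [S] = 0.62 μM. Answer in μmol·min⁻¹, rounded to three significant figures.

12.7 μmol·min⁻¹

[S]/(Km+[S]) = 0.62/0.6850 = 0.9051, the fractional saturation.
v = 0.9051 × Vmax = 0.9051 × 14 = 12.7 μmol·min⁻¹.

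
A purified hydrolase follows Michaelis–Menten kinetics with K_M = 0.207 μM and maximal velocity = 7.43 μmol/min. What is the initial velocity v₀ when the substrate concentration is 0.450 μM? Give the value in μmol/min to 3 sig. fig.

[S]/(Km+[S]) = 0.450/0.6570 = 0.6849, the fractional saturation.
v = 0.6849 × Vmax = 0.6849 × 7.43 = 5.09 μmol/min.

5.09 μmol/min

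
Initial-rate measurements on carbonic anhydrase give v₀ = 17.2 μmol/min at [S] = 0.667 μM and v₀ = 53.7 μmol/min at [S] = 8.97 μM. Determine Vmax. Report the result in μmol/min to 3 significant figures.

64.7 μmol/min

From v = Vmax[S]/(Km+[S]), each point gives Vmax = v(Km+[S])/[S].
Equating: 17.2(Km+0.667)/0.667 = 53.7(Km+8.97)/8.97.
25.79·Km + 17.2 = 5.987·Km + 53.7, so (25.79 − 5.987)·Km = 53.7 − 17.2.
Km = 36.50/19.80 = 1.84 μM; then Vmax = 17.2(1.84+0.667)/0.667 = 64.7 μmol/min.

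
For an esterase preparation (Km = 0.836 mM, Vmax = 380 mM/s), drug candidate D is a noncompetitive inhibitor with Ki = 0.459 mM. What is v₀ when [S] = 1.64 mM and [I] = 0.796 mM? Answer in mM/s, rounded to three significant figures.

92.1 mM/s

α = 1 + [I]/Ki = 1 + 0.796/0.459 = 2.734.
For a noncompetitive inhibitor, Vmax is reduced to Vmax/α while Km is unchanged: Km,app = 0.836 mM, Vmax,app = 139 mM/s.
v = Vmax,app·[S]/(Km,app + [S]) = 139 × 1.64/(0.836 + 1.64) = 92.1 mM/s.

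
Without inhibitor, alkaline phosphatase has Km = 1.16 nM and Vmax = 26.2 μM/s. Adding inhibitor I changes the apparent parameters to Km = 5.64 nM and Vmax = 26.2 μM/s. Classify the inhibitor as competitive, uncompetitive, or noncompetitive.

Km increases (1.16 → 5.64 nM) while Vmax is unchanged — the hallmark of competitive inhibition.

competitive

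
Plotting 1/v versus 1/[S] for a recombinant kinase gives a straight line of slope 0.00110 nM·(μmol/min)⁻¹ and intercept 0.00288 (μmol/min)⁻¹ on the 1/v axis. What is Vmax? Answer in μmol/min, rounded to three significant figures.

The y-intercept of a Lineweaver–Burk plot equals 1/Vmax, so Vmax = 1/0.00288 = 347 μmol/min.

347 μmol/min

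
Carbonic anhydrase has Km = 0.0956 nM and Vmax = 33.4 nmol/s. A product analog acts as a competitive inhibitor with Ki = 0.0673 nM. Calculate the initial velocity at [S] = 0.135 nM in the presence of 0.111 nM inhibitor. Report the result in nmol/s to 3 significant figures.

11.6 nmol/s

α = 1 + [I]/Ki = 1 + 0.111/0.0673 = 2.649.
For a competitive inhibitor, Vmax is unchanged and the apparent Km becomes α·Km: Km,app = 0.253 nM, Vmax,app = 33.4 nmol/s.
v = Vmax,app·[S]/(Km,app + [S]) = 33.4 × 0.135/(0.253 + 0.135) = 11.6 nmol/s.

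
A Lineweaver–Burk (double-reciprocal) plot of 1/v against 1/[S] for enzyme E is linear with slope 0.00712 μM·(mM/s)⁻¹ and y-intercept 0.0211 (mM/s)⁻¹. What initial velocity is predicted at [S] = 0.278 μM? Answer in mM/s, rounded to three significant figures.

21.4 mM/s

The y-intercept is 1/Vmax, so Vmax = 1/0.0211 = 47.4 mM/s.
The slope is Km/Vmax, so Km = 0.00712 × 47.4 = 0.337 μM.
Then v = 47.4 × 0.278/(0.337 + 0.278) = 21.4 mM/s.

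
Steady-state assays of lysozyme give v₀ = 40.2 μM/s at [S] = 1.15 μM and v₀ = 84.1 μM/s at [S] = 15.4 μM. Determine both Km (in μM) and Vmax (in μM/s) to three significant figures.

From v = Vmax[S]/(Km+[S]), each point gives Vmax = v(Km+[S])/[S].
Equating: 40.2(Km+1.15)/1.15 = 84.1(Km+15.4)/15.4.
34.96·Km + 40.2 = 5.461·Km + 84.1, so (34.96 − 5.461)·Km = 84.1 − 40.2.
Km = 43.90/29.50 = 1.49 μM; then Vmax = 40.2(1.49+1.15)/1.15 = 92.2 μM/s.

Km = 1.49 μM; Vmax = 92.2 μM/s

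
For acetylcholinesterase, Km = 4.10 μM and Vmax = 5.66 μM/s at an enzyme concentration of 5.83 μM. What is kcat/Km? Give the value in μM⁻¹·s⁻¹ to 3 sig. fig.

0.237 μM⁻¹·s⁻¹

kcat = Vmax/[E]total = 5.66/5.83 = 0.971 s⁻¹.
kcat/Km = 0.971/4.10 = 0.237 μM⁻¹·s⁻¹.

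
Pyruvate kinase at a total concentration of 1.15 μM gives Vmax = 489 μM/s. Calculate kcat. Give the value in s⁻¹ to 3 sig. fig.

425 s⁻¹

kcat = Vmax/[E]total = 489 μM/s / 1.15 μM = 425 s⁻¹.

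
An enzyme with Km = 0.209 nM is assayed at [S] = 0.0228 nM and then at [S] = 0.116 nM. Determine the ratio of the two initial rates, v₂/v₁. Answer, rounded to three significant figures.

Since Vmax cancels, v₂/v₁ = [S]₂(Km+[S]₁) / [S]₁(Km+[S]₂).
= 0.116×(0.209+0.0228) / (0.0228×(0.209+0.116)) = 0.02689/0.007410 = 3.63.

3.63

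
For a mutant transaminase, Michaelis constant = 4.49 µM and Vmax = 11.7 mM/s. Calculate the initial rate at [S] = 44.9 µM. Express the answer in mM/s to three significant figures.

10.6 mM/s

v = Vmax·[S]/(Km + [S]) = 11.7 × 44.9 / (4.49 + 44.9)
  = 525.3 / 49.39 = 10.6 mM/s.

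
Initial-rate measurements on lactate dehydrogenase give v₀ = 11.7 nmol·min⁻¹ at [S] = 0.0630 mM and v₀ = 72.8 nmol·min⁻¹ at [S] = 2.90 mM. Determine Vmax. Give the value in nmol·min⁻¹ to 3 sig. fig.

In reciprocal form, 1/v = (Km/Vmax)·(1/[S]) + 1/Vmax. The two points give (1/[S], 1/v) = (15.87, 0.08547) and (0.3448, 0.01374).
Slope = (0.08547 − 0.01374)/(15.87 − 0.3448) = 0.004620; intercept = 0.08547 − 0.004620×15.87 = 0.01214.
Vmax = 1/intercept = 82.3 nmol·min⁻¹; Km = slope × Vmax = 0.004620 × 82.3 = 0.380 mM.

82.3 nmol·min⁻¹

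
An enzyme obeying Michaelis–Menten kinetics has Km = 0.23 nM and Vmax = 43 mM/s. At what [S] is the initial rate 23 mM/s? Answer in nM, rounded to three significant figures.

0.264 nM

The required fractional saturation is v/Vmax = 23/43 = 0.5349.
Then [S]/(Km+[S]) = 0.5349 ⇒ [S] = 0.23 × 0.5349/(1 − 0.5349) = 0.264 nM.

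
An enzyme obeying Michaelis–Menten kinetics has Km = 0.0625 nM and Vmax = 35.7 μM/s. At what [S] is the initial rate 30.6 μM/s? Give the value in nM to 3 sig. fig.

0.375 nM

The required fractional saturation is v/Vmax = 30.6/35.7 = 0.8571.
Then [S]/(Km+[S]) = 0.8571 ⇒ [S] = 0.0625 × 0.8571/(1 − 0.8571) = 0.375 nM.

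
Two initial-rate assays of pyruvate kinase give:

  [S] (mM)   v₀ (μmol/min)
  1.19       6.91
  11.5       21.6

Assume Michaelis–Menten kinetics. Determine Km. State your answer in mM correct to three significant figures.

3.74 mM

In reciprocal form, 1/v = (Km/Vmax)·(1/[S]) + 1/Vmax. The two points give (1/[S], 1/v) = (0.8403, 0.1447) and (0.08696, 0.04630).
Slope = (0.1447 − 0.04630)/(0.8403 − 0.08696) = 0.1306; intercept = 0.1447 − 0.1306×0.8403 = 0.03494.
Vmax = 1/intercept = 28.6 μmol/min; Km = slope × Vmax = 0.1306 × 28.6 = 3.74 mM.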